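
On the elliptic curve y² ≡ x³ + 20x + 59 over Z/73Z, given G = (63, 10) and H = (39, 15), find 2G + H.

First 2G:
Repeated addition: build up to 2G.
2G: tangent at (63, 10): λ = (3·63² + 20)/(2·10) ≡ 28/20. 20⁻¹ ≡ 11 (mod 73) since 20·11 = 220 ≡ 1, so λ ≡ 28·11 ≡ 16.
  x = λ² - 63 - 63 = 256 - 126 ≡ 57; y = λ·(63 - 57) - 10 ≡ 13. → (57, 13)
2G = (57, 13).
Finally 2G + H:
(57, 13) + (39, 15). λ = (15 - 13)/(39 - 57) ≡ 2/55 mod 73. 55⁻¹ ≡ 4 (mod 73), so λ ≡ 8.
  x = λ² - 57 - 39 = 64 - 96 ≡ 41; y = λ·(57 - 41) - 13 ≡ 42. → (41, 42)

(41, 42)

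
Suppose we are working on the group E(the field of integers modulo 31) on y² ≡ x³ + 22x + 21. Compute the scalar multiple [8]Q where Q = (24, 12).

Double-and-add on 8 = (1000)₂. Start with Q = (24, 12) for the leading 1-bit.
double: tangent at (24, 12): λ = (3·24² + 22)/(2·12) ≡ 14/24. 24⁻¹ ≡ 22 (mod 31) since 24·22 = 528 ≡ 1, so λ ≡ 14·22 ≡ 29.
  x = λ² - 24 - 24 = 841 - 48 ≡ 18; y = λ·(24 - 18) - 12 ≡ 7. → (18, 7)
double: tangent at (18, 7): λ = (3·18² + 22)/(2·7) ≡ 2/14. 14⁻¹ ≡ 20 (mod 31) since 14·20 = 280 ≡ 1, so λ ≡ 2·20 ≡ 9.
  x = λ² - 18 - 18 = 81 - 36 ≡ 14; y = λ·(18 - 14) - 7 ≡ 29. → (14, 29)
double: tangent at (14, 29): λ = (3·14² + 22)/(2·29) ≡ 21/27. 27⁻¹ ≡ 23 (mod 31) since 27·23 = 621 ≡ 1, so λ ≡ 21·23 ≡ 18.
  x = λ² - 14 - 14 = 324 - 28 ≡ 17; y = λ·(14 - 17) - 29 ≡ 10. → (17, 10)

(17, 10)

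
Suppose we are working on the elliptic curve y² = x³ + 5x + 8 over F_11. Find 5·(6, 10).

Write Q = (6, 10).
Double-and-add on 5 = (101)₂. Start with Q = (6, 10) for the leading 1-bit.
double: tangent at (6, 10): λ = (3·6² + 5)/(2·10) ≡ 3/9. 9⁻¹ ≡ 5 (mod 11), so λ ≡ 3·5 ≡ 4.
  x = λ² - 6 - 6 = 16 - 12 ≡ 4; y = λ·(6 - 4) - 10 ≡ 9. → (4, 9)
double: tangent at (4, 9): λ = (3·4² + 5)/(2·9) ≡ 9/7. 7⁻¹ ≡ 8 (mod 11) since 7·8 = 56 ≡ 1, so λ ≡ 9·8 ≡ 6.
  x = λ² - 4 - 4 = 36 - 8 ≡ 6; y = λ·(4 - 6) - 9 ≡ 1. → (6, 1)
add Q: (6, 1) + (6, 10): same x and y₁ ≡ -y₂, so the sum is the point at infinity.

O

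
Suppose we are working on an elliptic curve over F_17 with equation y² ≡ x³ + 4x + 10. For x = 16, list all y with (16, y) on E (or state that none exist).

x³ + 4x + 10 = 4170 ≡ 5 (mod 17).
5 is a non-residue mod 17; no y exists.

none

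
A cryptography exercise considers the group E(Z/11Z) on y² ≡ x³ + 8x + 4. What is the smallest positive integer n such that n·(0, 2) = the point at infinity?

10

2P: tangent at (0, 2): λ = (3·0² + 8)/(2·2) ≡ 8/4. 4⁻¹ ≡ 3 (mod 11) since 4·3 = 12 ≡ 1, so λ ≡ 8·3 ≡ 2.
  x = λ² - 0 - 0 = 4 - 0 ≡ 4; y = λ·(0 - 4) - 2 ≡ 1. → (4, 1)
3P: (4, 1) + (0, 2). λ = (2 - 1)/(0 - 4) ≡ 1/7 mod 11. 7⁻¹ ≡ 8 (mod 11), so λ ≡ 8.
  x = λ² - 4 - 0 = 64 - 4 ≡ 5; y = λ·(4 - 5) - 1 ≡ 2. → (5, 2)
4P: (5, 2) + (0, 2). λ = (2 - 2)/(0 - 5) ≡ 0/6 mod 11. 6⁻¹ ≡ 2 (mod 11) since 6·2 = 12 ≡ 1, so λ ≡ 0.
  x = λ² - 5 - 0 = 0 - 5 ≡ 6; y = λ·(5 - 6) - 2 ≡ 9. → (6, 9)
5P: (6, 9) + (0, 2). λ = (2 - 9)/(0 - 6) ≡ 4/5 mod 11. 5⁻¹ ≡ 9 (mod 11) since 5·9 = 45 ≡ 1, so λ ≡ 3.
  x = λ² - 6 - 0 = 9 - 6 ≡ 3; y = λ·(6 - 3) - 9 ≡ 0. → (3, 0)
6P: (3, 0) + (0, 2). λ = (2 - 0)/(0 - 3) ≡ 2/8 mod 11. 8⁻¹ ≡ 7 (mod 11), so λ ≡ 3.
  x = λ² - 3 - 0 = 9 - 3 ≡ 6; y = λ·(3 - 6) - 0 ≡ 2. → (6, 2)
7P: (6, 2) + (0, 2). λ = (2 - 2)/(0 - 6) ≡ 0/5 mod 11. 5⁻¹ ≡ 9 (mod 11), so λ ≡ 0.
  x = λ² - 6 - 0 = 0 - 6 ≡ 5; y = λ·(6 - 5) - 2 ≡ 9. → (5, 9)
8P: (5, 9) + (0, 2). λ = (2 - 9)/(0 - 5) ≡ 4/6 mod 11. 6⁻¹ ≡ 2 (mod 11), so λ ≡ 8.
  x = λ² - 5 - 0 = 64 - 5 ≡ 4; y = λ·(5 - 4) - 9 ≡ 10. → (4, 10)
9P: (4, 10) + (0, 2). λ = (2 - 10)/(0 - 4) ≡ 3/7 mod 11. 7⁻¹ ≡ 8 (mod 11), so λ ≡ 2.
  x = λ² - 4 - 0 = 4 - 4 ≡ 0; y = λ·(4 - 0) - 10 ≡ 9. → (0, 9)
10P: (0, 9) + (0, 2): same x and y₁ ≡ -y₂, so the sum is the point at infinity.
10P = the point at infinity, so the order is 10.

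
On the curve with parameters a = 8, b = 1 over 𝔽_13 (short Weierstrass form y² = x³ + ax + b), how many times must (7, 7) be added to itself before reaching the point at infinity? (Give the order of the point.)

2P: tangent at (7, 7): λ = (3·7² + 8)/(2·7) ≡ 12/1. 1⁻¹ ≡ 1 (mod 13) since 1·1 = 1 ≡ 1, so λ ≡ 12·1 ≡ 12.
  x = λ² - 7 - 7 = 144 - 14 ≡ 0; y = λ·(7 - 0) - 7 ≡ 12. → (0, 12)
3P: (0, 12) + (7, 7). λ = (7 - 12)/(7 - 0) ≡ 8/7 mod 13. 7⁻¹ ≡ 2 (mod 13), so λ ≡ 3.
  x = λ² - 0 - 7 = 9 - 7 ≡ 2; y = λ·(0 - 2) - 12 ≡ 8. → (2, 8)
4P: (2, 8) + (7, 7). λ = (7 - 8)/(7 - 2) ≡ 12/5 mod 13. 5⁻¹ ≡ 8 (mod 13) since 5·8 = 40 ≡ 1, so λ ≡ 5.
  x = λ² - 2 - 7 = 25 - 9 ≡ 3; y = λ·(2 - 3) - 8 ≡ 0. → (3, 0)
5P: (3, 0) + (7, 7). λ = (7 - 0)/(7 - 3) ≡ 7/4 mod 13. 4⁻¹ ≡ 10 (mod 13), so λ ≡ 5.
  x = λ² - 3 - 7 = 25 - 10 ≡ 2; y = λ·(3 - 2) - 0 ≡ 5. → (2, 5)
6P: (2, 5) + (7, 7). λ = (7 - 5)/(7 - 2) ≡ 2/5 mod 13. 5⁻¹ ≡ 8 (mod 13), so λ ≡ 3.
  x = λ² - 2 - 7 = 9 - 9 ≡ 0; y = λ·(2 - 0) - 5 ≡ 1. → (0, 1)
7P: (0, 1) + (7, 7). λ = (7 - 1)/(7 - 0) ≡ 6/7 mod 13. 7⁻¹ ≡ 2 (mod 13) since 7·2 = 14 ≡ 1, so λ ≡ 12.
  x = λ² - 0 - 7 = 144 - 7 ≡ 7; y = λ·(0 - 7) - 1 ≡ 6. → (7, 6)
8P: (7, 6) + (7, 7): same x and y₁ ≡ -y₂, so the sum is the point at infinity.
8P = the point at infinity, so the order is 8.

8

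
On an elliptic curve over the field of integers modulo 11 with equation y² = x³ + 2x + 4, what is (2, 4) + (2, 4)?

tangent at (2, 4): λ = (3·2² + 2)/(2·4) ≡ 3/8. 8⁻¹ ≡ 7 (mod 11) since 8·7 = 56 ≡ 1, so λ ≡ 3·7 ≡ 10.
  x = λ² - 2 - 2 = 100 - 4 ≡ 8; y = λ·(2 - 8) - 4 ≡ 2. → (8, 2)

(8, 2)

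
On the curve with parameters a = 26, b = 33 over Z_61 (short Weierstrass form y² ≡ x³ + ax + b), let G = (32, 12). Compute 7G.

(9, 52)

Repeated addition: build up to 7G.
2G: tangent at (32, 12): λ = (3·32² + 26)/(2·12) ≡ 48/24. 24⁻¹ ≡ 28 (mod 61) since 24·28 = 672 ≡ 1, so λ ≡ 48·28 ≡ 2.
  x = λ² - 32 - 32 = 4 - 64 ≡ 1; y = λ·(32 - 1) - 12 ≡ 50. → (1, 50)
3G: (1, 50) + (32, 12). λ = (12 - 50)/(32 - 1) ≡ 23/31 mod 61. 31⁻¹ ≡ 2 (mod 61), so λ ≡ 46.
  x = λ² - 1 - 32 = 2116 - 33 ≡ 9; y = λ·(1 - 9) - 50 ≡ 9. → (9, 9)
4G: (9, 9) + (32, 12). λ = (12 - 9)/(32 - 9) ≡ 3/23 mod 61. 23⁻¹ ≡ 8 (mod 61), so λ ≡ 24.
  x = λ² - 9 - 32 = 576 - 41 ≡ 47; y = λ·(9 - 47) - 9 ≡ 55. → (47, 55)
5G: (47, 55) + (32, 12). λ = (12 - 55)/(32 - 47) ≡ 18/46 mod 61. 46⁻¹ ≡ 4 (mod 61), so λ ≡ 11.
  x = λ² - 47 - 32 = 121 - 79 ≡ 42; y = λ·(47 - 42) - 55 ≡ 0. → (42, 0)
6G: (42, 0) + (32, 12). λ = (12 - 0)/(32 - 42) ≡ 12/51 mod 61. 51⁻¹ ≡ 6 (mod 61) since 51·6 = 306 ≡ 1, so λ ≡ 11.
  x = λ² - 42 - 32 = 121 - 74 ≡ 47; y = λ·(42 - 47) - 0 ≡ 6. → (47, 6)
7G: (47, 6) + (32, 12). λ = (12 - 6)/(32 - 47) ≡ 6/46 mod 61. 46⁻¹ ≡ 4 (mod 61), so λ ≡ 24.
  x = λ² - 47 - 32 = 576 - 79 ≡ 9; y = λ·(47 - 9) - 6 ≡ 52. → (9, 52)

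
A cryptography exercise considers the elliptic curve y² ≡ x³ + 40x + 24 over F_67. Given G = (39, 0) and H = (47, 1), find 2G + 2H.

First 2G:
Repeated addition: build up to 2G.
2G: (39, 0) + (39, 0): same x and y₁ ≡ -y₂, so the sum is ∞.
2G = ∞.
Next 2H:
Repeated addition: build up to 2H.
2H: tangent at (47, 1): λ = (3·47² + 40)/(2·1) ≡ 34/2. 2⁻¹ ≡ 34 (mod 67), so λ ≡ 34·34 ≡ 17.
  x = λ² - 47 - 47 = 289 - 94 ≡ 61; y = λ·(47 - 61) - 1 ≡ 29. → (61, 29)
2H = (61, 29).
Finally 2G + 2H:
∞ + (61, 29) = (61, 29) (identity).

(61, 29)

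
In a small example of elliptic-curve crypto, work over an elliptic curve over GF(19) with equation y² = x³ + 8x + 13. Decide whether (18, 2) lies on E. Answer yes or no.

y² = 2² ≡ 4; x³ + 8x + 13 = 5989 ≡ 4 (mod 19). 4 = 4.

yes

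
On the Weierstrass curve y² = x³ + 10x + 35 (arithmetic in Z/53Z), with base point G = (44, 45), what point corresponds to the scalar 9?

Repeated addition: build up to 9G.
2G: tangent at (44, 45): λ = (3·44² + 10)/(2·45) ≡ 41/37. 37⁻¹ ≡ 43 (mod 53), so λ ≡ 41·43 ≡ 14.
  x = λ² - 44 - 44 = 196 - 88 ≡ 2; y = λ·(44 - 2) - 45 ≡ 13. → (2, 13)
3G: (2, 13) + (44, 45). λ = (45 - 13)/(44 - 2) ≡ 32/42 mod 53. 42⁻¹ ≡ 24 (mod 53), so λ ≡ 26.
  x = λ² - 2 - 44 = 676 - 46 ≡ 47; y = λ·(2 - 47) - 13 ≡ 36. → (47, 36)
4G: (47, 36) + (44, 45). λ = (45 - 36)/(44 - 47) ≡ 9/50 mod 53. 50⁻¹ ≡ 35 (mod 53), so λ ≡ 50.
  x = λ² - 47 - 44 = 2500 - 91 ≡ 24; y = λ·(47 - 24) - 36 ≡ 1. → (24, 1)
5G: (24, 1) + (44, 45). λ = (45 - 1)/(44 - 24) ≡ 44/20 mod 53. 20⁻¹ ≡ 8 (mod 53), so λ ≡ 34.
  x = λ² - 24 - 44 = 1156 - 68 ≡ 28; y = λ·(24 - 28) - 1 ≡ 22. → (28, 22)
6G: (28, 22) + (44, 45). λ = (45 - 22)/(44 - 28) ≡ 23/16 mod 53. 16⁻¹ ≡ 10 (mod 53), so λ ≡ 18.
  x = λ² - 28 - 44 = 324 - 72 ≡ 40; y = λ·(28 - 40) - 22 ≡ 27. → (40, 27)
7G: (40, 27) + (44, 45). λ = (45 - 27)/(44 - 40) ≡ 18/4 mod 53. 4⁻¹ ≡ 40 (mod 53) since 4·40 = 160 ≡ 1, so λ ≡ 31.
  x = λ² - 40 - 44 = 961 - 84 ≡ 29; y = λ·(40 - 29) - 27 ≡ 49. → (29, 49)
8G: (29, 49) + (44, 45). λ = (45 - 49)/(44 - 29) ≡ 49/15 mod 53. 15⁻¹ ≡ 46 (mod 53) since 15·46 = 690 ≡ 1, so λ ≡ 28.
  x = λ² - 29 - 44 = 784 - 73 ≡ 22; y = λ·(29 - 22) - 49 ≡ 41. → (22, 41)
9G: (22, 41) + (44, 45). λ = (45 - 41)/(44 - 22) ≡ 4/22 mod 53. 22⁻¹ ≡ 41 (mod 53), so λ ≡ 5.
  x = λ² - 22 - 44 = 25 - 66 ≡ 12; y = λ·(22 - 12) - 41 ≡ 9. → (12, 9)

(12, 9)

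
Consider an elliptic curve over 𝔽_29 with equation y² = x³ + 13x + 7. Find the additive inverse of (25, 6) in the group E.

(25, 23)

-(25, 6) = (25, -6 mod 29) = (25, 23).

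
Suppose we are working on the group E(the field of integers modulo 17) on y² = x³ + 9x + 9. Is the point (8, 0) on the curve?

y² = 0² ≡ 0; x³ + 9x + 9 = 593 ≡ 15 (mod 17). 0 ≠ 15.

no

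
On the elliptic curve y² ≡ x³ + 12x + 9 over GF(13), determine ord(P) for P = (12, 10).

2P: tangent at (12, 10): λ = (3·12² + 12)/(2·10) ≡ 2/7. 7⁻¹ ≡ 2 (mod 13) since 7·2 = 14 ≡ 1, so λ ≡ 2·2 ≡ 4.
  x = λ² - 12 - 12 = 16 - 24 ≡ 5; y = λ·(12 - 5) - 10 ≡ 5. → (5, 5)
3P: (5, 5) + (12, 10). λ = (10 - 5)/(12 - 5) ≡ 5/7 mod 13. 7⁻¹ ≡ 2 (mod 13), so λ ≡ 10.
  x = λ² - 5 - 12 = 100 - 17 ≡ 5; y = λ·(5 - 5) - 5 ≡ 8. → (5, 8)
4P: (5, 8) + (12, 10). λ = (10 - 8)/(12 - 5) ≡ 2/7 mod 13. 7⁻¹ ≡ 2 (mod 13), so λ ≡ 4.
  x = λ² - 5 - 12 = 16 - 17 ≡ 12; y = λ·(5 - 12) - 8 ≡ 3. → (12, 3)
5P: (12, 3) + (12, 10): same x and y₁ ≡ -y₂, so the sum is ∞.
5P = ∞, so the order is 5.

5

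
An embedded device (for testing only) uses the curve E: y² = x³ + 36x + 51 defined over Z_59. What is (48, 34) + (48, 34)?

tangent at (48, 34): λ = (3·48² + 36)/(2·34) ≡ 45/9. 9⁻¹ ≡ 46 (mod 59), so λ ≡ 45·46 ≡ 5.
  x = λ² - 48 - 48 = 25 - 96 ≡ 47; y = λ·(48 - 47) - 34 ≡ 30. → (47, 30)

(47, 30)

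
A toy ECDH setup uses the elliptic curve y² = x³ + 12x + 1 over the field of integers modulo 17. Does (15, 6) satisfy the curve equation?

y² = 6² ≡ 2; x³ + 12x + 1 = 3556 ≡ 3 (mod 17). 2 ≠ 3.

no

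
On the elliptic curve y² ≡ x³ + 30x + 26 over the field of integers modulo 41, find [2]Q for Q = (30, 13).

tangent at (30, 13): λ = (3·30² + 30)/(2·13) ≡ 24/26. 26⁻¹ ≡ 30 (mod 41) since 26·30 = 780 ≡ 1, so λ ≡ 24·30 ≡ 23.
  x = λ² - 30 - 30 = 529 - 60 ≡ 18; y = λ·(30 - 18) - 13 ≡ 17. → (18, 17)

(18, 17)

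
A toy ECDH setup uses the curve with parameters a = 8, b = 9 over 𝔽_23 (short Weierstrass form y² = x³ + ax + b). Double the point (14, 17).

(11, 18)

tangent at (14, 17): λ = (3·14² + 8)/(2·17) ≡ 21/11. 11⁻¹ ≡ 21 (mod 23), so λ ≡ 21·21 ≡ 4.
  x = λ² - 14 - 14 = 16 - 28 ≡ 11; y = λ·(14 - 11) - 17 ≡ 18. → (11, 18)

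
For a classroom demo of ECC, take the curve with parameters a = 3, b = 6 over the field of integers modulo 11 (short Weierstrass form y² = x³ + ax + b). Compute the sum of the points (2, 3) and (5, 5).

(2, 8)

(2, 3) + (5, 5). λ = (5 - 3)/(5 - 2) ≡ 2/3 mod 11. 3⁻¹ ≡ 4 (mod 11), so λ ≡ 8.
  x = λ² - 2 - 5 = 64 - 7 ≡ 2; y = λ·(2 - 2) - 3 ≡ 8. → (2, 8)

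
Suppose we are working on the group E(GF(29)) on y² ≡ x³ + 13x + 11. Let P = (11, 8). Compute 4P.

(11, 21)

Repeated addition: build up to 4P.
2P: tangent at (11, 8): λ = (3·11² + 13)/(2·8) ≡ 28/16. 16⁻¹ ≡ 20 (mod 29), so λ ≡ 28·20 ≡ 9.
  x = λ² - 11 - 11 = 81 - 22 ≡ 1; y = λ·(11 - 1) - 8 ≡ 24. → (1, 24)
3P: (1, 24) + (11, 8). λ = (8 - 24)/(11 - 1) ≡ 13/10 mod 29. 10⁻¹ ≡ 3 (mod 29), so λ ≡ 10.
  x = λ² - 1 - 11 = 100 - 12 ≡ 1; y = λ·(1 - 1) - 24 ≡ 5. → (1, 5)
4P: (1, 5) + (11, 8). λ = (8 - 5)/(11 - 1) ≡ 3/10 mod 29. 10⁻¹ ≡ 3 (mod 29), so λ ≡ 9.
  x = λ² - 1 - 11 = 81 - 12 ≡ 11; y = λ·(1 - 11) - 5 ≡ 21. → (11, 21)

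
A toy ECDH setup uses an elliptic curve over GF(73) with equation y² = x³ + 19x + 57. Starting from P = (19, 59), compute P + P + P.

(10, 58)

Repeated addition: build up to 3P.
2P: tangent at (19, 59): λ = (3·19² + 19)/(2·59) ≡ 7/45. 45⁻¹ ≡ 13 (mod 73), so λ ≡ 7·13 ≡ 18.
  x = λ² - 19 - 19 = 324 - 38 ≡ 67; y = λ·(19 - 67) - 59 ≡ 26. → (67, 26)
3P: (67, 26) + (19, 59). λ = (59 - 26)/(19 - 67) ≡ 33/25 mod 73. 25⁻¹ ≡ 38 (mod 73) since 25·38 = 950 ≡ 1, so λ ≡ 13.
  x = λ² - 67 - 19 = 169 - 86 ≡ 10; y = λ·(67 - 10) - 26 ≡ 58. → (10, 58)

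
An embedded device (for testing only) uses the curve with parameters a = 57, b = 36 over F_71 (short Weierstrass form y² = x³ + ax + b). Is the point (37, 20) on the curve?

yes

y² = 20² ≡ 45; x³ + 57x + 36 = 52798 ≡ 45 (mod 71). 45 = 45.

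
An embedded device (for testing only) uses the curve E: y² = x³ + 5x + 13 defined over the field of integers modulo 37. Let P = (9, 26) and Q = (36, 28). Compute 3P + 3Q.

First 3P:
Repeated addition: build up to 3P.
2P: tangent at (9, 26): λ = (3·9² + 5)/(2·26) ≡ 26/15. 15⁻¹ ≡ 5 (mod 37) since 15·5 = 75 ≡ 1, so λ ≡ 26·5 ≡ 19.
  x = λ² - 9 - 9 = 361 - 18 ≡ 10; y = λ·(9 - 10) - 26 ≡ 29. → (10, 29)
3P: (10, 29) + (9, 26). λ = (26 - 29)/(9 - 10) ≡ 34/36 mod 37. 36⁻¹ ≡ 36 (mod 37), so λ ≡ 3.
  x = λ² - 10 - 9 = 9 - 19 ≡ 27; y = λ·(10 - 27) - 29 ≡ 31. → (27, 31)
3P = (27, 31).
Next 3Q:
Repeated addition: build up to 3Q.
2Q: tangent at (36, 28): λ = (3·36² + 5)/(2·28) ≡ 8/19. 19⁻¹ ≡ 2 (mod 37) since 19·2 = 38 ≡ 1, so λ ≡ 8·2 ≡ 16.
  x = λ² - 36 - 36 = 256 - 72 ≡ 36; y = λ·(36 - 36) - 28 ≡ 9. → (36, 9)
3Q: (36, 9) + (36, 28): same x and y₁ ≡ -y₂, so the sum is ∞.
3Q = ∞.
Finally 3P + 3Q:
(27, 31) + ∞ = (27, 31) (identity).

(27, 31)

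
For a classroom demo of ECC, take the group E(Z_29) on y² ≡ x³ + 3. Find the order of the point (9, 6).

2P: tangent at (9, 6): λ = (3·9² + 0)/(2·6) ≡ 11/12. 12⁻¹ ≡ 17 (mod 29), so λ ≡ 11·17 ≡ 13.
  x = λ² - 9 - 9 = 169 - 18 ≡ 6; y = λ·(9 - 6) - 6 ≡ 4. → (6, 4)
3P: (6, 4) + (9, 6). λ = (6 - 4)/(9 - 6) ≡ 2/3 mod 29. 3⁻¹ ≡ 10 (mod 29), so λ ≡ 20.
  x = λ² - 6 - 9 = 400 - 15 ≡ 8; y = λ·(6 - 8) - 4 ≡ 14. → (8, 14)
4P: (8, 14) + (9, 6). λ = (6 - 14)/(9 - 8) ≡ 21/1 mod 29. 1⁻¹ ≡ 1 (mod 29) since 1·1 = 1 ≡ 1, so λ ≡ 21.
  x = λ² - 8 - 9 = 441 - 17 ≡ 18; y = λ·(8 - 18) - 14 ≡ 8. → (18, 8)
5P: (18, 8) + (9, 6). λ = (6 - 8)/(9 - 18) ≡ 27/20 mod 29. 20⁻¹ ≡ 16 (mod 29), so λ ≡ 26.
  x = λ² - 18 - 9 = 676 - 27 ≡ 11; y = λ·(18 - 11) - 8 ≡ 0. → (11, 0)
6P: (11, 0) + (9, 6). λ = (6 - 0)/(9 - 11) ≡ 6/27 mod 29. 27⁻¹ ≡ 14 (mod 29), so λ ≡ 26.
  x = λ² - 11 - 9 = 676 - 20 ≡ 18; y = λ·(11 - 18) - 0 ≡ 21. → (18, 21)
7P: (18, 21) + (9, 6). λ = (6 - 21)/(9 - 18) ≡ 14/20 mod 29. 20⁻¹ ≡ 16 (mod 29), so λ ≡ 21.
  x = λ² - 18 - 9 = 441 - 27 ≡ 8; y = λ·(18 - 8) - 21 ≡ 15. → (8, 15)
8P: (8, 15) + (9, 6). λ = (6 - 15)/(9 - 8) ≡ 20/1 mod 29. 1⁻¹ ≡ 1 (mod 29), so λ ≡ 20.
  x = λ² - 8 - 9 = 400 - 17 ≡ 6; y = λ·(8 - 6) - 15 ≡ 25. → (6, 25)
9P: (6, 25) + (9, 6). λ = (6 - 25)/(9 - 6) ≡ 10/3 mod 29. 3⁻¹ ≡ 10 (mod 29) since 3·10 = 30 ≡ 1, so λ ≡ 13.
  x = λ² - 6 - 9 = 169 - 15 ≡ 9; y = λ·(6 - 9) - 25 ≡ 23. → (9, 23)
10P: (9, 23) + (9, 6): same x and y₁ ≡ -y₂, so the sum is 𝒪.
10P = 𝒪, so the order is 10.

10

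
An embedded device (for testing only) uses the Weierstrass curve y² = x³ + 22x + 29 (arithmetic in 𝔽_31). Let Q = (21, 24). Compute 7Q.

(6, 6)

Double-and-add on 7 = (111)₂. Start with Q = (21, 24) for the leading 1-bit.
double: tangent at (21, 24): λ = (3·21² + 22)/(2·24) ≡ 12/17. 17⁻¹ ≡ 11 (mod 31), so λ ≡ 12·11 ≡ 8.
  x = λ² - 21 - 21 = 64 - 42 ≡ 22; y = λ·(21 - 22) - 24 ≡ 30. → (22, 30)
add Q: (22, 30) + (21, 24). λ = (24 - 30)/(21 - 22) ≡ 25/30 mod 31. 30⁻¹ ≡ 30 (mod 31) since 30·30 = 900 ≡ 1, so λ ≡ 6.
  x = λ² - 22 - 21 = 36 - 43 ≡ 24; y = λ·(22 - 24) - 30 ≡ 20. → (24, 20)
double: tangent at (24, 20): λ = (3·24² + 22)/(2·20) ≡ 14/9. 9⁻¹ ≡ 7 (mod 31) since 9·7 = 63 ≡ 1, so λ ≡ 14·7 ≡ 5.
  x = λ² - 24 - 24 = 25 - 48 ≡ 8; y = λ·(24 - 8) - 20 ≡ 29. → (8, 29)
add Q: (8, 29) + (21, 24). λ = (24 - 29)/(21 - 8) ≡ 26/13 mod 31. 13⁻¹ ≡ 12 (mod 31) since 13·12 = 156 ≡ 1, so λ ≡ 2.
  x = λ² - 8 - 21 = 4 - 29 ≡ 6; y = λ·(8 - 6) - 29 ≡ 6. → (6, 6)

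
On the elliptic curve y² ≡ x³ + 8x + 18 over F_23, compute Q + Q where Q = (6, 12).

tangent at (6, 12): λ = (3·6² + 8)/(2·12) ≡ 1/1. 1⁻¹ ≡ 1 (mod 23), so λ ≡ 1·1 ≡ 1.
  x = λ² - 6 - 6 = 1 - 12 ≡ 12; y = λ·(6 - 12) - 12 ≡ 5. → (12, 5)

(12, 5)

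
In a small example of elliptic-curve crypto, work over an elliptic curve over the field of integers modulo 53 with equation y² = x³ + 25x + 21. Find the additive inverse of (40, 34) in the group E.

-(40, 34) = (40, -34 mod 53) = (40, 19).

(40, 19)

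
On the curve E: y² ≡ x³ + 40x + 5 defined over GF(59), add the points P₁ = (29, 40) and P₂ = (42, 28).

(29, 19)

(29, 40) + (42, 28). λ = (28 - 40)/(42 - 29) ≡ 47/13 mod 59. 13⁻¹ ≡ 50 (mod 59), so λ ≡ 49.
  x = λ² - 29 - 42 = 2401 - 71 ≡ 29; y = λ·(29 - 29) - 40 ≡ 19. → (29, 19)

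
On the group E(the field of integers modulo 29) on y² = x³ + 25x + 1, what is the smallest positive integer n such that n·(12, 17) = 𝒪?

11

2P: tangent at (12, 17): λ = (3·12² + 25)/(2·17) ≡ 22/5. 5⁻¹ ≡ 6 (mod 29), so λ ≡ 22·6 ≡ 16.
  x = λ² - 12 - 12 = 256 - 24 ≡ 0; y = λ·(12 - 0) - 17 ≡ 1. → (0, 1)
3P: (0, 1) + (12, 17). λ = (17 - 1)/(12 - 0) ≡ 16/12 mod 29. 12⁻¹ ≡ 17 (mod 29), so λ ≡ 11.
  x = λ² - 0 - 12 = 121 - 12 ≡ 22; y = λ·(0 - 22) - 1 ≡ 18. → (22, 18)
4P: (22, 18) + (12, 17). λ = (17 - 18)/(12 - 22) ≡ 28/19 mod 29. 19⁻¹ ≡ 26 (mod 29), so λ ≡ 3.
  x = λ² - 22 - 12 = 9 - 34 ≡ 4; y = λ·(22 - 4) - 18 ≡ 7. → (4, 7)
5P: (4, 7) + (12, 17). λ = (17 - 7)/(12 - 4) ≡ 10/8 mod 29. 8⁻¹ ≡ 11 (mod 29) since 8·11 = 88 ≡ 1, so λ ≡ 23.
  x = λ² - 4 - 12 = 529 - 16 ≡ 20; y = λ·(4 - 20) - 7 ≡ 2. → (20, 2)
6P: (20, 2) + (12, 17). λ = (17 - 2)/(12 - 20) ≡ 15/21 mod 29. 21⁻¹ ≡ 18 (mod 29), so λ ≡ 9.
  x = λ² - 20 - 12 = 81 - 32 ≡ 20; y = λ·(20 - 20) - 2 ≡ 27. → (20, 27)
7P: (20, 27) + (12, 17). λ = (17 - 27)/(12 - 20) ≡ 19/21 mod 29. 21⁻¹ ≡ 18 (mod 29) since 21·18 = 378 ≡ 1, so λ ≡ 23.
  x = λ² - 20 - 12 = 529 - 32 ≡ 4; y = λ·(20 - 4) - 27 ≡ 22. → (4, 22)
8P: (4, 22) + (12, 17). λ = (17 - 22)/(12 - 4) ≡ 24/8 mod 29. 8⁻¹ ≡ 11 (mod 29) since 8·11 = 88 ≡ 1, so λ ≡ 3.
  x = λ² - 4 - 12 = 9 - 16 ≡ 22; y = λ·(4 - 22) - 22 ≡ 11. → (22, 11)
9P: (22, 11) + (12, 17). λ = (17 - 11)/(12 - 22) ≡ 6/19 mod 29. 19⁻¹ ≡ 26 (mod 29), so λ ≡ 11.
  x = λ² - 22 - 12 = 121 - 34 ≡ 0; y = λ·(22 - 0) - 11 ≡ 28. → (0, 28)
10P: (0, 28) + (12, 17). λ = (17 - 28)/(12 - 0) ≡ 18/12 mod 29. 12⁻¹ ≡ 17 (mod 29), so λ ≡ 16.
  x = λ² - 0 - 12 = 256 - 12 ≡ 12; y = λ·(0 - 12) - 28 ≡ 12. → (12, 12)
11P: (12, 12) + (12, 17): same x and y₁ ≡ -y₂, so the sum is 𝒪.
11P = 𝒪, so the order is 11.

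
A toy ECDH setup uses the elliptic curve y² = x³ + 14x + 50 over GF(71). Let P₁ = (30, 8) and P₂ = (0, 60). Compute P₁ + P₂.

(50, 3)

(30, 8) + (0, 60). λ = (60 - 8)/(0 - 30) ≡ 52/41 mod 71. 41⁻¹ ≡ 26 (mod 71), so λ ≡ 3.
  x = λ² - 30 - 0 = 9 - 30 ≡ 50; y = λ·(30 - 50) - 8 ≡ 3. → (50, 3)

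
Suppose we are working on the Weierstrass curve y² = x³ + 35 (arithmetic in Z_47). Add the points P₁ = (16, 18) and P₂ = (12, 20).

(31, 13)

(16, 18) + (12, 20). λ = (20 - 18)/(12 - 16) ≡ 2/43 mod 47. 43⁻¹ ≡ 35 (mod 47), so λ ≡ 23.
  x = λ² - 16 - 12 = 529 - 28 ≡ 31; y = λ·(16 - 31) - 18 ≡ 13. → (31, 13)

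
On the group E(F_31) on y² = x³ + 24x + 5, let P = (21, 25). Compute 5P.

Repeated addition: build up to 5P.
2P: tangent at (21, 25): λ = (3·21² + 24)/(2·25) ≡ 14/19. 19⁻¹ ≡ 18 (mod 31), so λ ≡ 14·18 ≡ 4.
  x = λ² - 21 - 21 = 16 - 42 ≡ 5; y = λ·(21 - 5) - 25 ≡ 8. → (5, 8)
3P: (5, 8) + (21, 25). λ = (25 - 8)/(21 - 5) ≡ 17/16 mod 31. 16⁻¹ ≡ 2 (mod 31), so λ ≡ 3.
  x = λ² - 5 - 21 = 9 - 26 ≡ 14; y = λ·(5 - 14) - 8 ≡ 27. → (14, 27)
4P: (14, 27) + (21, 25). λ = (25 - 27)/(21 - 14) ≡ 29/7 mod 31. 7⁻¹ ≡ 9 (mod 31) since 7·9 = 63 ≡ 1, so λ ≡ 13.
  x = λ² - 14 - 21 = 169 - 35 ≡ 10; y = λ·(14 - 10) - 27 ≡ 25. → (10, 25)
5P: (10, 25) + (21, 25). λ = (25 - 25)/(21 - 10) ≡ 0/11 mod 31. 11⁻¹ ≡ 17 (mod 31), so λ ≡ 0.
  x = λ² - 10 - 21 = 0 - 31 ≡ 0; y = λ·(10 - 0) - 25 ≡ 6. → (0, 6)

(0, 6)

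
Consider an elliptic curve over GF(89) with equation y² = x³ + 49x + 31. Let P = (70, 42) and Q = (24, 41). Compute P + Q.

(70, 42) + (24, 41). λ = (41 - 42)/(24 - 70) ≡ 88/43 mod 89. 43⁻¹ ≡ 29 (mod 89) since 43·29 = 1247 ≡ 1, so λ ≡ 60.
  x = λ² - 70 - 24 = 3600 - 94 ≡ 35; y = λ·(70 - 35) - 42 ≡ 11. → (35, 11)

(35, 11)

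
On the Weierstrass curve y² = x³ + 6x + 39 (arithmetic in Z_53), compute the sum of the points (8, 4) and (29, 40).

(8, 4) + (29, 40). λ = (40 - 4)/(29 - 8) ≡ 36/21 mod 53. 21⁻¹ ≡ 48 (mod 53) since 21·48 = 1008 ≡ 1, so λ ≡ 32.
  x = λ² - 8 - 29 = 1024 - 37 ≡ 33; y = λ·(8 - 33) - 4 ≡ 44. → (33, 44)

(33, 44)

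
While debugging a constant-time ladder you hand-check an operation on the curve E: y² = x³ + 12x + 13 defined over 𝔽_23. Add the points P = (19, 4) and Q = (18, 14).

(17, 22)

(19, 4) + (18, 14). λ = (14 - 4)/(18 - 19) ≡ 10/22 mod 23. 22⁻¹ ≡ 22 (mod 23) since 22·22 = 484 ≡ 1, so λ ≡ 13.
  x = λ² - 19 - 18 = 169 - 37 ≡ 17; y = λ·(19 - 17) - 4 ≡ 22. → (17, 22)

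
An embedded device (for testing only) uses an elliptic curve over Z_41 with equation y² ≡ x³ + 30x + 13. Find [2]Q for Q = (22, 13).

tangent at (22, 13): λ = (3·22² + 30)/(2·13) ≡ 6/26. 26⁻¹ ≡ 30 (mod 41), so λ ≡ 6·30 ≡ 16.
  x = λ² - 22 - 22 = 256 - 44 ≡ 7; y = λ·(22 - 7) - 13 ≡ 22. → (7, 22)

(7, 22)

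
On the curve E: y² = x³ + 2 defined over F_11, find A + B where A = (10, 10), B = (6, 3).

(10, 10) + (6, 3). λ = (3 - 10)/(6 - 10) ≡ 4/7 mod 11. 7⁻¹ ≡ 8 (mod 11), so λ ≡ 10.
  x = λ² - 10 - 6 = 100 - 16 ≡ 7; y = λ·(10 - 7) - 10 ≡ 9. → (7, 9)

(7, 9)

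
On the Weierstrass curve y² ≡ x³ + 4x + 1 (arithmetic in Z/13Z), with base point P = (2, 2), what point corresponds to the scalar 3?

Repeated addition: build up to 3P.
2P: tangent at (2, 2): λ = (3·2² + 4)/(2·2) ≡ 3/4. 4⁻¹ ≡ 10 (mod 13), so λ ≡ 3·10 ≡ 4.
  x = λ² - 2 - 2 = 16 - 4 ≡ 12; y = λ·(2 - 12) - 2 ≡ 10. → (12, 10)
3P: (12, 10) + (2, 2). λ = (2 - 10)/(2 - 12) ≡ 5/3 mod 13. 3⁻¹ ≡ 9 (mod 13), so λ ≡ 6.
  x = λ² - 12 - 2 = 36 - 14 ≡ 9; y = λ·(12 - 9) - 10 ≡ 8. → (9, 8)

(9, 8)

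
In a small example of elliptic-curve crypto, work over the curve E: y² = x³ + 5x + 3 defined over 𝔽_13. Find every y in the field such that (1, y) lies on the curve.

3, 10

x³ + 5x + 3 = 9 ≡ 9 (mod 13).
Square roots of 9 mod 13: 3 and 10 (since 3² = 9 ≡ 9).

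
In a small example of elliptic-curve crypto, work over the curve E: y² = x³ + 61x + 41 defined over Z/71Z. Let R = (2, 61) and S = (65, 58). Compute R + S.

(23, 11)

(2, 61) + (65, 58). λ = (58 - 61)/(65 - 2) ≡ 68/63 mod 71. 63⁻¹ ≡ 62 (mod 71) since 63·62 = 3906 ≡ 1, so λ ≡ 27.
  x = λ² - 2 - 65 = 729 - 67 ≡ 23; y = λ·(2 - 23) - 61 ≡ 11. → (23, 11)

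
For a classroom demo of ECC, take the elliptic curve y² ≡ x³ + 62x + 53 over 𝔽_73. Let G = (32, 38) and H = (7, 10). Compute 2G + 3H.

(71, 40)

First 2G:
Repeated addition: build up to 2G.
2G: tangent at (32, 38): λ = (3·32² + 62)/(2·38) ≡ 68/3. 3⁻¹ ≡ 49 (mod 73), so λ ≡ 68·49 ≡ 47.
  x = λ² - 32 - 32 = 2209 - 64 ≡ 28; y = λ·(32 - 28) - 38 ≡ 4. → (28, 4)
2G = (28, 4).
Next 3H:
Repeated addition: build up to 3H.
2H: tangent at (7, 10): λ = (3·7² + 62)/(2·10) ≡ 63/20. 20⁻¹ ≡ 11 (mod 73) since 20·11 = 220 ≡ 1, so λ ≡ 63·11 ≡ 36.
  x = λ² - 7 - 7 = 1296 - 14 ≡ 41; y = λ·(7 - 41) - 10 ≡ 7. → (41, 7)
3H: (41, 7) + (7, 10). λ = (10 - 7)/(7 - 41) ≡ 3/39 mod 73. 39⁻¹ ≡ 15 (mod 73), so λ ≡ 45.
  x = λ² - 41 - 7 = 2025 - 48 ≡ 6; y = λ·(41 - 6) - 7 ≡ 35. → (6, 35)
3H = (6, 35).
Finally 2G + 3H:
(28, 4) + (6, 35). λ = (35 - 4)/(6 - 28) ≡ 31/51 mod 73. 51⁻¹ ≡ 63 (mod 73), so λ ≡ 55.
  x = λ² - 28 - 6 = 3025 - 34 ≡ 71; y = λ·(28 - 71) - 4 ≡ 40. → (71, 40)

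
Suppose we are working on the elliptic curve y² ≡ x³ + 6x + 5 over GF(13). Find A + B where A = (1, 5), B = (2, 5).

(1, 5) + (2, 5). λ = (5 - 5)/(2 - 1) ≡ 0/1 mod 13. 1⁻¹ ≡ 1 (mod 13) since 1·1 = 1 ≡ 1, so λ ≡ 0.
  x = λ² - 1 - 2 = 0 - 3 ≡ 10; y = λ·(1 - 10) - 5 ≡ 8. → (10, 8)

(10, 8)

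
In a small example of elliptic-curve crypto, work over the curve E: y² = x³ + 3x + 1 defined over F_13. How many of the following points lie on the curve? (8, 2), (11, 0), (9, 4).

3

(8, 2): 2² ≡ 4, rhs ≡ 4 → on.
(11, 0): 0² ≡ 0, rhs ≡ 0 → on.
(9, 4): 4² ≡ 3, rhs ≡ 3 → on.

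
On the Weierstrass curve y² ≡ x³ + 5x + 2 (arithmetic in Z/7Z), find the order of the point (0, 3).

2P: tangent at (0, 3): λ = (3·0² + 5)/(2·3) ≡ 5/6. 6⁻¹ ≡ 6 (mod 7) since 6·6 = 36 ≡ 1, so λ ≡ 5·6 ≡ 2.
  x = λ² - 0 - 0 = 4 - 0 ≡ 4; y = λ·(0 - 4) - 3 ≡ 3. → (4, 3)
3P: (4, 3) + (0, 3). λ = (3 - 3)/(0 - 4) ≡ 0/3 mod 7. 3⁻¹ ≡ 5 (mod 7), so λ ≡ 0.
  x = λ² - 4 - 0 = 0 - 4 ≡ 3; y = λ·(4 - 3) - 3 ≡ 4. → (3, 4)
4P: (3, 4) + (0, 3). λ = (3 - 4)/(0 - 3) ≡ 6/4 mod 7. 4⁻¹ ≡ 2 (mod 7) since 4·2 = 8 ≡ 1, so λ ≡ 5.
  x = λ² - 3 - 0 = 25 - 3 ≡ 1; y = λ·(3 - 1) - 4 ≡ 6. → (1, 6)
5P: (1, 6) + (0, 3). λ = (3 - 6)/(0 - 1) ≡ 4/6 mod 7. 6⁻¹ ≡ 6 (mod 7), so λ ≡ 3.
  x = λ² - 1 - 0 = 9 - 1 ≡ 1; y = λ·(1 - 1) - 6 ≡ 1. → (1, 1)
6P: (1, 1) + (0, 3). λ = (3 - 1)/(0 - 1) ≡ 2/6 mod 7. 6⁻¹ ≡ 6 (mod 7), so λ ≡ 5.
  x = λ² - 1 - 0 = 25 - 1 ≡ 3; y = λ·(1 - 3) - 1 ≡ 3. → (3, 3)
7P: (3, 3) + (0, 3). λ = (3 - 3)/(0 - 3) ≡ 0/4 mod 7. 4⁻¹ ≡ 2 (mod 7), so λ ≡ 0.
  x = λ² - 3 - 0 = 0 - 3 ≡ 4; y = λ·(3 - 4) - 3 ≡ 4. → (4, 4)
8P: (4, 4) + (0, 3). λ = (3 - 4)/(0 - 4) ≡ 6/3 mod 7. 3⁻¹ ≡ 5 (mod 7) since 3·5 = 15 ≡ 1, so λ ≡ 2.
  x = λ² - 4 - 0 = 4 - 4 ≡ 0; y = λ·(4 - 0) - 4 ≡ 4. → (0, 4)
9P: (0, 4) + (0, 3): same x and y₁ ≡ -y₂, so the sum is the point at infinity.
9P = the point at infinity, so the order is 9.

9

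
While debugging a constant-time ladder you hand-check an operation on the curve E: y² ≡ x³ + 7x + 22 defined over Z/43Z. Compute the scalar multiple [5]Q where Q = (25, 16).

(17, 18)

Repeated addition: build up to 5Q.
2Q: tangent at (25, 16): λ = (3·25² + 7)/(2·16) ≡ 33/32. 32⁻¹ ≡ 39 (mod 43), so λ ≡ 33·39 ≡ 40.
  x = λ² - 25 - 25 = 1600 - 50 ≡ 2; y = λ·(25 - 2) - 16 ≡ 1. → (2, 1)
3Q: (2, 1) + (25, 16). λ = (16 - 1)/(25 - 2) ≡ 15/23 mod 43. 23⁻¹ ≡ 15 (mod 43) since 23·15 = 345 ≡ 1, so λ ≡ 10.
  x = λ² - 2 - 25 = 100 - 27 ≡ 30; y = λ·(2 - 30) - 1 ≡ 20. → (30, 20)
4Q: (30, 20) + (25, 16). λ = (16 - 20)/(25 - 30) ≡ 39/38 mod 43. 38⁻¹ ≡ 17 (mod 43) since 38·17 = 646 ≡ 1, so λ ≡ 18.
  x = λ² - 30 - 25 = 324 - 55 ≡ 11; y = λ·(30 - 11) - 20 ≡ 21. → (11, 21)
5Q: (11, 21) + (25, 16). λ = (16 - 21)/(25 - 11) ≡ 38/14 mod 43. 14⁻¹ ≡ 40 (mod 43), so λ ≡ 15.
  x = λ² - 11 - 25 = 225 - 36 ≡ 17; y = λ·(11 - 17) - 21 ≡ 18. → (17, 18)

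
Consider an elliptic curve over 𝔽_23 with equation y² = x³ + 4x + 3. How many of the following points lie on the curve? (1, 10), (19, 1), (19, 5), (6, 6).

2

(1, 10): 10² ≡ 8, rhs ≡ 8 → on.
(19, 1): 1² ≡ 1, rhs ≡ 15 → off.
(19, 5): 5² ≡ 2, rhs ≡ 15 → off.
(6, 6): 6² ≡ 13, rhs ≡ 13 → on.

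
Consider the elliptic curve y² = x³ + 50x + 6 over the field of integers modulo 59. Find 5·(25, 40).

(5, 33)

Write P = (25, 40).
Double-and-add on 5 = (101)₂. Start with P = (25, 40) for the leading 1-bit.
double: tangent at (25, 40): λ = (3·25² + 50)/(2·40) ≡ 37/21. 21⁻¹ ≡ 45 (mod 59) since 21·45 = 945 ≡ 1, so λ ≡ 37·45 ≡ 13.
  x = λ² - 25 - 25 = 169 - 50 ≡ 1; y = λ·(25 - 1) - 40 ≡ 36. → (1, 36)
double: tangent at (1, 36): λ = (3·1² + 50)/(2·36) ≡ 53/13. 13⁻¹ ≡ 50 (mod 59), so λ ≡ 53·50 ≡ 54.
  x = λ² - 1 - 1 = 2916 - 2 ≡ 23; y = λ·(1 - 23) - 36 ≡ 15. → (23, 15)
add P: (23, 15) + (25, 40). λ = (40 - 15)/(25 - 23) ≡ 25/2 mod 59. 2⁻¹ ≡ 30 (mod 59) since 2·30 = 60 ≡ 1, so λ ≡ 42.
  x = λ² - 23 - 25 = 1764 - 48 ≡ 5; y = λ·(23 - 5) - 15 ≡ 33. → (5, 33)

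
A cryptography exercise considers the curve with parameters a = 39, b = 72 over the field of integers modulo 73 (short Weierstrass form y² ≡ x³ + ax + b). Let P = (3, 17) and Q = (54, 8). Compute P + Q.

(3, 17) + (54, 8). λ = (8 - 17)/(54 - 3) ≡ 64/51 mod 73. 51⁻¹ ≡ 63 (mod 73), so λ ≡ 17.
  x = λ² - 3 - 54 = 289 - 57 ≡ 13; y = λ·(3 - 13) - 17 ≡ 32. → (13, 32)

(13, 32)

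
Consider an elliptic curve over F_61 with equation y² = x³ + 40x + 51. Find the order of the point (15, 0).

2P: (15, 0) + (15, 0): same x and y₁ ≡ -y₂, so the sum is ∞.
2P = ∞, so the order is 2.

2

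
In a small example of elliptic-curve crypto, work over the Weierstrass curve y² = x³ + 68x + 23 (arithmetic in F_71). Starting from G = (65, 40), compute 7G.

(19, 68)

Double-and-add on 7 = (111)₂. Start with G = (65, 40) for the leading 1-bit.
double: tangent at (65, 40): λ = (3·65² + 68)/(2·40) ≡ 34/9. 9⁻¹ ≡ 8 (mod 71), so λ ≡ 34·8 ≡ 59.
  x = λ² - 65 - 65 = 3481 - 130 ≡ 14; y = λ·(65 - 14) - 40 ≡ 58. → (14, 58)
add G: (14, 58) + (65, 40). λ = (40 - 58)/(65 - 14) ≡ 53/51 mod 71. 51⁻¹ ≡ 39 (mod 71), so λ ≡ 8.
  x = λ² - 14 - 65 = 64 - 79 ≡ 56; y = λ·(14 - 56) - 58 ≡ 32. → (56, 32)
double: tangent at (56, 32): λ = (3·56² + 68)/(2·32) ≡ 33/64. 64⁻¹ ≡ 10 (mod 71), so λ ≡ 33·10 ≡ 46.
  x = λ² - 56 - 56 = 2116 - 112 ≡ 16; y = λ·(56 - 16) - 32 ≡ 33. → (16, 33)
add G: (16, 33) + (65, 40). λ = (40 - 33)/(65 - 16) ≡ 7/49 mod 71. 49⁻¹ ≡ 29 (mod 71), so λ ≡ 61.
  x = λ² - 16 - 65 = 3721 - 81 ≡ 19; y = λ·(16 - 19) - 33 ≡ 68. → (19, 68)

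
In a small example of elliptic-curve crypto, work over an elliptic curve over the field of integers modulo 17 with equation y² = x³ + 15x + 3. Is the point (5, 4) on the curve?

yes

y² = 4² ≡ 16; x³ + 15x + 3 = 203 ≡ 16 (mod 17). 16 = 16.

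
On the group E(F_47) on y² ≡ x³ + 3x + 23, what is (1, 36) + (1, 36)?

(14, 6)

tangent at (1, 36): λ = (3·1² + 3)/(2·36) ≡ 6/25. 25⁻¹ ≡ 32 (mod 47), so λ ≡ 6·32 ≡ 4.
  x = λ² - 1 - 1 = 16 - 2 ≡ 14; y = λ·(1 - 14) - 36 ≡ 6. → (14, 6)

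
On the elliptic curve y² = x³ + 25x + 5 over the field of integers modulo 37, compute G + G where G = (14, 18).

(6, 36)

tangent at (14, 18): λ = (3·14² + 25)/(2·18) ≡ 21/36. 36⁻¹ ≡ 36 (mod 37), so λ ≡ 21·36 ≡ 16.
  x = λ² - 14 - 14 = 256 - 28 ≡ 6; y = λ·(14 - 6) - 18 ≡ 36. → (6, 36)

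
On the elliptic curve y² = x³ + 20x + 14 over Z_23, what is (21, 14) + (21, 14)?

tangent at (21, 14): λ = (3·21² + 20)/(2·14) ≡ 9/5. 5⁻¹ ≡ 14 (mod 23), so λ ≡ 9·14 ≡ 11.
  x = λ² - 21 - 21 = 121 - 42 ≡ 10; y = λ·(21 - 10) - 14 ≡ 15. → (10, 15)

(10, 15)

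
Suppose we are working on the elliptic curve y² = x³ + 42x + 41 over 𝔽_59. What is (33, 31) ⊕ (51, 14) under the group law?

(46, 37)

(33, 31) + (51, 14). λ = (14 - 31)/(51 - 33) ≡ 42/18 mod 59. 18⁻¹ ≡ 23 (mod 59) since 18·23 = 414 ≡ 1, so λ ≡ 22.
  x = λ² - 33 - 51 = 484 - 84 ≡ 46; y = λ·(33 - 46) - 31 ≡ 37. → (46, 37)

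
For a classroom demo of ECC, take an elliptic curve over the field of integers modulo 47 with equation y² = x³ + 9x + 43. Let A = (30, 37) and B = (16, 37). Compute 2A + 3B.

(45, 8)

First 2A:
Repeated addition: build up to 2A.
2A: tangent at (30, 37): λ = (3·30² + 9)/(2·37) ≡ 30/27. 27⁻¹ ≡ 7 (mod 47), so λ ≡ 30·7 ≡ 22.
  x = λ² - 30 - 30 = 484 - 60 ≡ 1; y = λ·(30 - 1) - 37 ≡ 37. → (1, 37)
2A = (1, 37).
Next 3B:
Repeated addition: build up to 3B.
2B: tangent at (16, 37): λ = (3·16² + 9)/(2·37) ≡ 25/27. 27⁻¹ ≡ 7 (mod 47), so λ ≡ 25·7 ≡ 34.
  x = λ² - 16 - 16 = 1156 - 32 ≡ 43; y = λ·(16 - 43) - 37 ≡ 32. → (43, 32)
3B: (43, 32) + (16, 37). λ = (37 - 32)/(16 - 43) ≡ 5/20 mod 47. 20⁻¹ ≡ 40 (mod 47) since 20·40 = 800 ≡ 1, so λ ≡ 12.
  x = λ² - 43 - 16 = 144 - 59 ≡ 38; y = λ·(43 - 38) - 32 ≡ 28. → (38, 28)
3B = (38, 28).
Finally 2A + 3B:
(1, 37) + (38, 28). λ = (28 - 37)/(38 - 1) ≡ 38/37 mod 47. 37⁻¹ ≡ 14 (mod 47), so λ ≡ 15.
  x = λ² - 1 - 38 = 225 - 39 ≡ 45; y = λ·(1 - 45) - 37 ≡ 8. → (45, 8)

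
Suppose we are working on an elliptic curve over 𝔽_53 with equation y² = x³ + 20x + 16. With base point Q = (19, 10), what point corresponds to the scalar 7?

(37, 30)

Repeated addition: build up to 7Q.
2Q: tangent at (19, 10): λ = (3·19² + 20)/(2·10) ≡ 43/20. 20⁻¹ ≡ 8 (mod 53), so λ ≡ 43·8 ≡ 26.
  x = λ² - 19 - 19 = 676 - 38 ≡ 2; y = λ·(19 - 2) - 10 ≡ 8. → (2, 8)
3Q: (2, 8) + (19, 10). λ = (10 - 8)/(19 - 2) ≡ 2/17 mod 53. 17⁻¹ ≡ 25 (mod 53) since 17·25 = 425 ≡ 1, so λ ≡ 50.
  x = λ² - 2 - 19 = 2500 - 21 ≡ 41; y = λ·(2 - 41) - 8 ≡ 3. → (41, 3)
4Q: (41, 3) + (19, 10). λ = (10 - 3)/(19 - 41) ≡ 7/31 mod 53. 31⁻¹ ≡ 12 (mod 53) since 31·12 = 372 ≡ 1, so λ ≡ 31.
  x = λ² - 41 - 19 = 961 - 60 ≡ 0; y = λ·(41 - 0) - 3 ≡ 49. → (0, 49)
5Q: (0, 49) + (19, 10). λ = (10 - 49)/(19 - 0) ≡ 14/19 mod 53. 19⁻¹ ≡ 14 (mod 53) since 19·14 = 266 ≡ 1, so λ ≡ 37.
  x = λ² - 0 - 19 = 1369 - 19 ≡ 25; y = λ·(0 - 25) - 49 ≡ 33. → (25, 33)
6Q: (25, 33) + (19, 10). λ = (10 - 33)/(19 - 25) ≡ 30/47 mod 53. 47⁻¹ ≡ 44 (mod 53) since 47·44 = 2068 ≡ 1, so λ ≡ 48.
  x = λ² - 25 - 19 = 2304 - 44 ≡ 34; y = λ·(25 - 34) - 33 ≡ 12. → (34, 12)
7Q: (34, 12) + (19, 10). λ = (10 - 12)/(19 - 34) ≡ 51/38 mod 53. 38⁻¹ ≡ 7 (mod 53), so λ ≡ 39.
  x = λ² - 34 - 19 = 1521 - 53 ≡ 37; y = λ·(34 - 37) - 12 ≡ 30. → (37, 30)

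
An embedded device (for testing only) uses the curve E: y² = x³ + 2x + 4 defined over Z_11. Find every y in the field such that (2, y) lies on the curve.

x³ + 2x + 4 = 16 ≡ 5 (mod 11).
Square roots of 5 mod 11: 4 and 7 (since 4² = 16 ≡ 5).

4, 7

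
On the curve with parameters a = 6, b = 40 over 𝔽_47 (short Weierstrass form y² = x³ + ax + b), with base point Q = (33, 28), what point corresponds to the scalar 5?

(38, 3)

Double-and-add on 5 = (101)₂. Start with Q = (33, 28) for the leading 1-bit.
double: tangent at (33, 28): λ = (3·33² + 6)/(2·28) ≡ 30/9. 9⁻¹ ≡ 21 (mod 47), so λ ≡ 30·21 ≡ 19.
  x = λ² - 33 - 33 = 361 - 66 ≡ 13; y = λ·(33 - 13) - 28 ≡ 23. → (13, 23)
double: tangent at (13, 23): λ = (3·13² + 6)/(2·23) ≡ 43/46. 46⁻¹ ≡ 46 (mod 47), so λ ≡ 43·46 ≡ 4.
  x = λ² - 13 - 13 = 16 - 26 ≡ 37; y = λ·(13 - 37) - 23 ≡ 22. → (37, 22)
add Q: (37, 22) + (33, 28). λ = (28 - 22)/(33 - 37) ≡ 6/43 mod 47. 43⁻¹ ≡ 35 (mod 47) since 43·35 = 1505 ≡ 1, so λ ≡ 22.
  x = λ² - 37 - 33 = 484 - 70 ≡ 38; y = λ·(37 - 38) - 22 ≡ 3. → (38, 3)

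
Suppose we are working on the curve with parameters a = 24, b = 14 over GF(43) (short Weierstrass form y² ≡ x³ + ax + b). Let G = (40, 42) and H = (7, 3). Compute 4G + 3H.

(20, 25)

First 4G:
Repeated addition: build up to 4G.
2G: tangent at (40, 42): λ = (3·40² + 24)/(2·42) ≡ 8/41. 41⁻¹ ≡ 21 (mod 43), so λ ≡ 8·21 ≡ 39.
  x = λ² - 40 - 40 = 1521 - 80 ≡ 22; y = λ·(40 - 22) - 42 ≡ 15. → (22, 15)
3G: (22, 15) + (40, 42). λ = (42 - 15)/(40 - 22) ≡ 27/18 mod 43. 18⁻¹ ≡ 12 (mod 43) since 18·12 = 216 ≡ 1, so λ ≡ 23.
  x = λ² - 22 - 40 = 529 - 62 ≡ 37; y = λ·(22 - 37) - 15 ≡ 27. → (37, 27)
4G: (37, 27) + (40, 42). λ = (42 - 27)/(40 - 37) ≡ 15/3 mod 43. 3⁻¹ ≡ 29 (mod 43) since 3·29 = 87 ≡ 1, so λ ≡ 5.
  x = λ² - 37 - 40 = 25 - 77 ≡ 34; y = λ·(37 - 34) - 27 ≡ 31. → (34, 31)
4G = (34, 31).
Next 3H:
Repeated addition: build up to 3H.
2H: tangent at (7, 3): λ = (3·7² + 24)/(2·3) ≡ 42/6. 6⁻¹ ≡ 36 (mod 43), so λ ≡ 42·36 ≡ 7.
  x = λ² - 7 - 7 = 49 - 14 ≡ 35; y = λ·(7 - 35) - 3 ≡ 16. → (35, 16)
3H: (35, 16) + (7, 3). λ = (3 - 16)/(7 - 35) ≡ 30/15 mod 43. 15⁻¹ ≡ 23 (mod 43) since 15·23 = 345 ≡ 1, so λ ≡ 2.
  x = λ² - 35 - 7 = 4 - 42 ≡ 5; y = λ·(35 - 5) - 16 ≡ 1. → (5, 1)
3H = (5, 1).
Finally 4G + 3H:
(34, 31) + (5, 1). λ = (1 - 31)/(5 - 34) ≡ 13/14 mod 43. 14⁻¹ ≡ 40 (mod 43), so λ ≡ 4.
  x = λ² - 34 - 5 = 16 - 39 ≡ 20; y = λ·(34 - 20) - 31 ≡ 25. → (20, 25)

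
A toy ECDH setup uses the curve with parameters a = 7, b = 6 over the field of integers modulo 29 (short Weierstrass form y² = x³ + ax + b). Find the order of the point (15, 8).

11

2P: tangent at (15, 8): λ = (3·15² + 7)/(2·8) ≡ 15/16. 16⁻¹ ≡ 20 (mod 29), so λ ≡ 15·20 ≡ 10.
  x = λ² - 15 - 15 = 100 - 30 ≡ 12; y = λ·(15 - 12) - 8 ≡ 22. → (12, 22)
3P: (12, 22) + (15, 8). λ = (8 - 22)/(15 - 12) ≡ 15/3 mod 29. 3⁻¹ ≡ 10 (mod 29) since 3·10 = 30 ≡ 1, so λ ≡ 5.
  x = λ² - 12 - 15 = 25 - 27 ≡ 27; y = λ·(12 - 27) - 22 ≡ 19. → (27, 19)
4P: (27, 19) + (15, 8). λ = (8 - 19)/(15 - 27) ≡ 18/17 mod 29. 17⁻¹ ≡ 12 (mod 29) since 17·12 = 204 ≡ 1, so λ ≡ 13.
  x = λ² - 27 - 15 = 169 - 42 ≡ 11; y = λ·(27 - 11) - 19 ≡ 15. → (11, 15)
5P: (11, 15) + (15, 8). λ = (8 - 15)/(15 - 11) ≡ 22/4 mod 29. 4⁻¹ ≡ 22 (mod 29) since 4·22 = 88 ≡ 1, so λ ≡ 20.
  x = λ² - 11 - 15 = 400 - 26 ≡ 26; y = λ·(11 - 26) - 15 ≡ 4. → (26, 4)
6P: (26, 4) + (15, 8). λ = (8 - 4)/(15 - 26) ≡ 4/18 mod 29. 18⁻¹ ≡ 21 (mod 29), so λ ≡ 26.
  x = λ² - 26 - 15 = 676 - 41 ≡ 26; y = λ·(26 - 26) - 4 ≡ 25. → (26, 25)
7P: (26, 25) + (15, 8). λ = (8 - 25)/(15 - 26) ≡ 12/18 mod 29. 18⁻¹ ≡ 21 (mod 29) since 18·21 = 378 ≡ 1, so λ ≡ 20.
  x = λ² - 26 - 15 = 400 - 41 ≡ 11; y = λ·(26 - 11) - 25 ≡ 14. → (11, 14)
8P: (11, 14) + (15, 8). λ = (8 - 14)/(15 - 11) ≡ 23/4 mod 29. 4⁻¹ ≡ 22 (mod 29), so λ ≡ 13.
  x = λ² - 11 - 15 = 169 - 26 ≡ 27; y = λ·(11 - 27) - 14 ≡ 10. → (27, 10)
9P: (27, 10) + (15, 8). λ = (8 - 10)/(15 - 27) ≡ 27/17 mod 29. 17⁻¹ ≡ 12 (mod 29) since 17·12 = 204 ≡ 1, so λ ≡ 5.
  x = λ² - 27 - 15 = 25 - 42 ≡ 12; y = λ·(27 - 12) - 10 ≡ 7. → (12, 7)
10P: (12, 7) + (15, 8). λ = (8 - 7)/(15 - 12) ≡ 1/3 mod 29. 3⁻¹ ≡ 10 (mod 29), so λ ≡ 10.
  x = λ² - 12 - 15 = 100 - 27 ≡ 15; y = λ·(12 - 15) - 7 ≡ 21. → (15, 21)
11P: (15, 21) + (15, 8): same x and y₁ ≡ -y₂, so the sum is 𝒪.
11P = 𝒪, so the order is 11.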